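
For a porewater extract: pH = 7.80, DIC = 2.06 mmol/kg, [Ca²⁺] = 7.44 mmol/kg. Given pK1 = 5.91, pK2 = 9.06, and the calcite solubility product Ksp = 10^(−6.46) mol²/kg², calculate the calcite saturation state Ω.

α₂ = 1 / (1 + [H⁺]/K2 + [H⁺]²/(K1K2)) = 1 / (1 + 10^+1.26 + 10^-0.63)
   = 1 / (1 + 18.197 + 0.23442) = 1/19.431 = 0.05146
[CO3²⁻] = α₂ × DIC = 0.05146 × 2.06 = 0.1060 mmol/kg
Ksp = 10^(−6.46) = 3.467×10^-7
Ω = [Ca²⁺][CO3²⁻]/Ksp = (7.44×10^-3)(1.060×10^-4) / 3.467×10^-7 = 2.27

Ω = 2.27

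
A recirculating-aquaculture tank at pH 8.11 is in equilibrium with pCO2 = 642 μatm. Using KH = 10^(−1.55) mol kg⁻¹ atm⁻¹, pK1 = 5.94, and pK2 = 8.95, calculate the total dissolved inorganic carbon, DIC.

DIC = 3.08 mmol/kg

[CO2*] = KH · pCO2 = 10^(−1.55) × 642×10^-6 = 1.809×10^-5 mol/kg
α₀ = 1/(1 + K1/[H⁺] + K1K2/[H⁺]²) = 1/(1 + 10^+2.17 + 10^+1.33) = 0.005872
DIC = [CO2*]/α₀ = 1.809×10^-5 / 0.005872 = 3.08 mmol/kg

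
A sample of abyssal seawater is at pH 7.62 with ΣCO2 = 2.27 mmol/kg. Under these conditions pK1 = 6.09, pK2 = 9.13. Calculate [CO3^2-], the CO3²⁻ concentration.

α₂ = 1 / (1 + [H⁺]/K2 + [H⁺]²/(K1K2)) = 1 / (1 + 10^+1.51 + 10^-0.02)
   = 1 / (1 + 32.359 + 0.95499) = 1/34.314 = 0.02914
[CO3²⁻] = α₂ × DIC = 0.02914 × 2.27 = 0.0662 mmol/kg

[CO3²⁻] = 0.0662 mmol/kg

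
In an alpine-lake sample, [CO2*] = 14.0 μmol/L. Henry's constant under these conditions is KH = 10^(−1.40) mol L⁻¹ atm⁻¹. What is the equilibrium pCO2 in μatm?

pCO2 = 352 μatm

KH = 10^(−1.40) = 3.981×10^-2 mol L⁻¹ atm⁻¹
pCO2 = [CO2*]/KH = 14.0×10^-6 / 3.981×10^-2 = 3.52×10^-4 atm = 352 μatm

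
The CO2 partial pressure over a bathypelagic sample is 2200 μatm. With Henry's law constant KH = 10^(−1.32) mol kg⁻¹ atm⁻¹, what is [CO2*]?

KH = 10^(−1.32) = 4.786×10^-2 mol kg⁻¹ atm⁻¹
[CO2*] = KH · pCO2 = 4.786×10^-2 × 2200×10^-6 atm = 1.05×10^-4 mol/kg

[CO2*] = 105 μmol/kg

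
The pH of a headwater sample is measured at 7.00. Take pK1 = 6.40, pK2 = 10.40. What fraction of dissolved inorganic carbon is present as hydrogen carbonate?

α₁ = 1 / (1 + [H⁺]/K1 + K2/[H⁺]) = 1 / (1 + 10^-0.60 + 10^-3.40)
   = 1 / (1 + 0.25119 + 0.00039811) = 1/1.2516 = 0.7990

α₁ = 0.799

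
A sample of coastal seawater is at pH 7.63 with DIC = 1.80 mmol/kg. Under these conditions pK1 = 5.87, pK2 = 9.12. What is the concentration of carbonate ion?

[CO3²⁻] = 0.0555 mmol/kg

α₂ = 1 / (1 + [H⁺]/K2 + [H⁺]²/(K1K2)) = 1 / (1 + 10^+1.49 + 10^-0.27)
   = 1 / (1 + 30.903 + 0.53703) = 1/32.440 = 0.03083
[CO3²⁻] = α₂ × DIC = 0.03083 × 1.80 = 0.0555 mmol/kg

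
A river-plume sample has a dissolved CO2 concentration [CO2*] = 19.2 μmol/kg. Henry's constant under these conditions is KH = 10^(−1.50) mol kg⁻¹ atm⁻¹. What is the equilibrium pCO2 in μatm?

KH = 10^(−1.50) = 3.162×10^-2 mol kg⁻¹ atm⁻¹
pCO2 = [CO2*]/KH = 19.2×10^-6 / 3.162×10^-2 = 6.07×10^-4 atm = 607 μatm

pCO2 = 607 μatm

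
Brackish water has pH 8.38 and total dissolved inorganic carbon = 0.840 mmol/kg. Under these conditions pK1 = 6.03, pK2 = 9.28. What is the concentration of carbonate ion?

[CO3²⁻] = 0.0936 mmol/kg

α₂ = 1 / (1 + [H⁺]/K2 + [H⁺]²/(K1K2)) = 1 / (1 + 10^+0.90 + 10^-1.45)
   = 1 / (1 + 7.9433 + 0.035481) = 1/8.9788 = 0.1114
[CO3²⁻] = α₂ × DIC = 0.1114 × 0.840 = 0.0936 mmol/kg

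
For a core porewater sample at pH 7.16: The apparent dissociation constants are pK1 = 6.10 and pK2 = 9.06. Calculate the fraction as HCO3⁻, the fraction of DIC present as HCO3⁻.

α₁ = 1 / (1 + [H⁺]/K1 + K2/[H⁺]) = 1 / (1 + 10^-1.06 + 10^-1.90)
   = 1 / (1 + 0.087096 + 0.012589) = 1/1.0997 = 0.9094

α₁ = 0.909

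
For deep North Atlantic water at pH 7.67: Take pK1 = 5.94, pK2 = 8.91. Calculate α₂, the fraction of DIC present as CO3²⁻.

α₂ = 0.0535

α₂ = 1 / (1 + [H⁺]/K2 + [H⁺]²/(K1K2)) = 1 / (1 + 10^+1.24 + 10^-0.49)
   = 1 / (1 + 17.378 + 0.32359) = 1/18.702 = 0.05347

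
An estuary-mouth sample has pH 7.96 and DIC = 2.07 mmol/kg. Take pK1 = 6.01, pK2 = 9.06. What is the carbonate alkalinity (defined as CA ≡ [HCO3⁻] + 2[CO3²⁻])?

CA = 2.20 mmol/kg

CA = [HCO3⁻] + 2[CO3²⁻] = (α₁ + 2α₂)·DIC
At pH 7.96: [H⁺]/K1 = 10^-1.95 = 0.011220, K2/[H⁺] = 10^-1.10 = 0.079433
α₁ = 1/(1 + 0.011220 + 0.079433) = 1/1.0907 = 0.9169; α₂ = α₁·K2/[H⁺] = 0.07283
α₁ + 2α₂ = 1.0625
CA = 1.0625 × 2.07 = 2.20 mmol/kg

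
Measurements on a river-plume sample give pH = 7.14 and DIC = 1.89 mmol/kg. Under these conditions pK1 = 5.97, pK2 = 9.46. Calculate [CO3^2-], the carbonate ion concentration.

[CO3²⁻] = 8.44 μmol/kg

α₂ = 1 / (1 + [H⁺]/K2 + [H⁺]²/(K1K2)) = 1 / (1 + 10^+2.32 + 10^+1.15)
   = 1 / (1 + 208.93 + 14.125) = 1/224.05 = 0.004463
[CO3²⁻] = α₂ × DIC = 0.004463 × 1.89 = 0.00844 mmol/kg = 8.44 μmol/kg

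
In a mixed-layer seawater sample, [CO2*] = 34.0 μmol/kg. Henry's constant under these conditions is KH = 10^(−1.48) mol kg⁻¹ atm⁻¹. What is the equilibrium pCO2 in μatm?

pCO2 = 1030 μatm

KH = 10^(−1.48) = 3.311×10^-2 mol kg⁻¹ atm⁻¹
pCO2 = [CO2*]/KH = 34.0×10^-6 / 3.311×10^-2 = 1.03×10^-3 atm = 1030 μatm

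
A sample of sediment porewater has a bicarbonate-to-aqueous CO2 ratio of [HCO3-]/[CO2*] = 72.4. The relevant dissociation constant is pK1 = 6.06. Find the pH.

pH = 7.92

From K1 = [H⁺][HCO3-]/[CO2*]:  pH = pK1 + log₁₀([HCO3-]/[CO2*])
log₁₀(72.4) = +1.860
pH = 6.06 + (+1.860) = 7.92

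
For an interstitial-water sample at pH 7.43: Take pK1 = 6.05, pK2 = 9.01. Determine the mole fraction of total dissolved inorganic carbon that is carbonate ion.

α₂ = 1 / (1 + [H⁺]/K2 + [H⁺]²/(K1K2)) = 1 / (1 + 10^+1.58 + 10^+0.20)
   = 1 / (1 + 38.019 + 1.5849) = 1/40.604 = 0.02463

α₂ = 0.0246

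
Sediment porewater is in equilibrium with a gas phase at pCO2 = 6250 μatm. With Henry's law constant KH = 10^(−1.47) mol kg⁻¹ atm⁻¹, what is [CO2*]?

KH = 10^(−1.47) = 3.388×10^-2 mol kg⁻¹ atm⁻¹
[CO2*] = KH · pCO2 = 3.388×10^-2 × 6250×10^-6 atm = 2.12×10^-4 mol/kg

[CO2*] = 212 μmol/kg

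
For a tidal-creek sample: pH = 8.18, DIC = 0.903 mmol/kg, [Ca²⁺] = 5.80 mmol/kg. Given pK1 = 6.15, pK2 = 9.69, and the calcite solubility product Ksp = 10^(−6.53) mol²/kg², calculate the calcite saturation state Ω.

Ω = 0.527

α₂ = 1 / (1 + [H⁺]/K2 + [H⁺]²/(K1K2)) = 1 / (1 + 10^+1.51 + 10^-0.52)
   = 1 / (1 + 32.359 + 0.30200) = 1/33.661 = 0.02971
[CO3²⁻] = α₂ × DIC = 0.02971 × 0.903 = 0.02683 mmol/kg
Ksp = 10^(−6.53) = 2.951×10^-7
Ω = [Ca²⁺][CO3²⁻]/Ksp = (5.80×10^-3)(2.683×10^-5) / 2.951×10^-7 = 0.527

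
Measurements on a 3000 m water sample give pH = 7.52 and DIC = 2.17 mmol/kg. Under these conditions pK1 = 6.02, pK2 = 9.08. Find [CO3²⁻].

[CO3²⁻] = 0.0564 mmol/kg

α₂ = 1 / (1 + [H⁺]/K2 + [H⁺]²/(K1K2)) = 1 / (1 + 10^+1.56 + 10^+0.06)
   = 1 / (1 + 36.308 + 1.1482) = 1/38.456 = 0.02600
[CO3²⁻] = α₂ × DIC = 0.02600 × 2.17 = 0.0564 mmol/kg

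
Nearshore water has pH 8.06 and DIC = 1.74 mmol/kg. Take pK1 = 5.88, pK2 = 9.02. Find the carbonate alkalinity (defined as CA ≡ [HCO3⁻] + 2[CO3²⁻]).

CA = [HCO3⁻] + 2[CO3²⁻] = (α₁ + 2α₂)·DIC
At pH 8.06: [H⁺]/K1 = 10^-2.18 = 0.0066069, K2/[H⁺] = 10^-0.96 = 0.10965
α₁ = 1/(1 + 0.0066069 + 0.10965) = 1/1.1163 = 0.8959; α₂ = α₁·K2/[H⁺] = 0.09823
α₁ + 2α₂ = 1.0923
CA = 1.0923 × 1.74 = 1.90 mmol/kg

CA = 1.90 mmol/kg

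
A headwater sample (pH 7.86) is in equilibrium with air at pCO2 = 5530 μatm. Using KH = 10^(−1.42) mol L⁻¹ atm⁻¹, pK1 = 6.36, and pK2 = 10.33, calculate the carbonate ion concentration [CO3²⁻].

[CO3²⁻] = 0.0225 mmol/L

[CO2*] = KH · pCO2 = 10^(−1.42) × 5530×10^-6 = 2.102×10^-4 mol/L
α₀ = 1/(1 + K1/[H⁺] + K1K2/[H⁺]²) = 1/(1 + 10^+1.50 + 10^-0.97) = 0.03055
DIC = [CO2*]/α₀ = 2.102×10^-4 / 0.03055 = 6.881 mmol/L
[CO3²⁻] = α₂·DIC; α₂ = 0.003274, so [CO3²⁻] = 0.003274 × 6.881 = 0.0225 mmol/L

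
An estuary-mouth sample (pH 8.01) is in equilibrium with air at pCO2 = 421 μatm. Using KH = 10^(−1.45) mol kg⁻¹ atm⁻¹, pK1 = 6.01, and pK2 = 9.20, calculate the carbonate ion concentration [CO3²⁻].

[CO3²⁻] = 0.0964 mmol/kg

[CO2*] = KH · pCO2 = 10^(−1.45) × 421×10^-6 = 1.494×10^-5 mol/kg
α₀ = 1/(1 + K1/[H⁺] + K1K2/[H⁺]²) = 1/(1 + 10^+2.00 + 10^+0.81) = 0.009306
DIC = [CO2*]/α₀ = 1.494×10^-5 / 0.009306 = 1.605 mmol/kg
[CO3²⁻] = α₂·DIC; α₂ = 0.06009, so [CO3²⁻] = 0.06009 × 1.605 = 0.0964 mmol/kg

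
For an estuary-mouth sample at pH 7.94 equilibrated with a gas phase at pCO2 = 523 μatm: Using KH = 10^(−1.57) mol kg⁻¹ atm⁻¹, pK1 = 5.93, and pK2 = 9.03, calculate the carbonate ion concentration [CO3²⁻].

[CO3²⁻] = 0.117 mmol/kg

[CO2*] = KH · pCO2 = 10^(−1.57) × 523×10^-6 = 1.408×10^-5 mol/kg
α₀ = 1/(1 + K1/[H⁺] + K1K2/[H⁺]²) = 1/(1 + 10^+2.01 + 10^+0.92) = 0.008957
DIC = [CO2*]/α₀ = 1.408×10^-5 / 0.008957 = 1.572 mmol/kg
[CO3²⁻] = α₂·DIC; α₂ = 0.07450, so [CO3²⁻] = 0.07450 × 1.572 = 0.117 mmol/kg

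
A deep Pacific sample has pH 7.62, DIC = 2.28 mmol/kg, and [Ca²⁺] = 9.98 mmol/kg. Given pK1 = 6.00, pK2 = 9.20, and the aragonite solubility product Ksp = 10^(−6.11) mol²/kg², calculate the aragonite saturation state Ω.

α₂ = 1 / (1 + [H⁺]/K2 + [H⁺]²/(K1K2)) = 1 / (1 + 10^+1.58 + 10^-0.04)
   = 1 / (1 + 38.019 + 0.91201) = 1/39.931 = 0.02504
[CO3²⁻] = α₂ × DIC = 0.02504 × 2.28 = 0.05710 mmol/kg
Ksp = 10^(−6.11) = 7.762×10^-7
Ω = [Ca²⁺][CO3²⁻]/Ksp = (9.98×10^-3)(5.710×10^-5) / 7.762×10^-7 = 0.734

Ω = 0.734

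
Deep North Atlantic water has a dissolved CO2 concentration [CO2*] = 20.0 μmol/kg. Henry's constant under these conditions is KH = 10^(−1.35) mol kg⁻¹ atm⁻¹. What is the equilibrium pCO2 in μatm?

KH = 10^(−1.35) = 4.467×10^-2 mol kg⁻¹ atm⁻¹
pCO2 = [CO2*]/KH = 20.0×10^-6 / 4.467×10^-2 = 4.48×10^-4 atm = 448 μatm

pCO2 = 448 μatm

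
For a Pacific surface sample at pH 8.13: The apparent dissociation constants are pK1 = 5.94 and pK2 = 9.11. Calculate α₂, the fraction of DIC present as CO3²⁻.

α₂ = 1 / (1 + [H⁺]/K2 + [H⁺]²/(K1K2)) = 1 / (1 + 10^+0.98 + 10^-1.21)
   = 1 / (1 + 9.5499 + 0.061660) = 1/10.612 = 0.09424

α₂ = 0.0942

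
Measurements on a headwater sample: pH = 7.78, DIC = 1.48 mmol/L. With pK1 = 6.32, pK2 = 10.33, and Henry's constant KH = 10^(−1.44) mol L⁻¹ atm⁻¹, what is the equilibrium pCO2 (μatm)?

pCO2 = 1360 μatm

α₀ = 1 / (1 + K1/[H⁺] + K1K2/[H⁺]²) = 1 / (1 + 10^+1.46 + 10^-1.09)
   = 1 / (1 + 28.840 + 0.081283) = 1/29.922 = 0.03342
[CO2*] = α₀ × DIC = 0.03342 × 1.48 = 0.04946 mmol/L
pCO2 = [CO2*]/KH = 4.946×10^-5 / 3.631×10^-2 = 1360 μatm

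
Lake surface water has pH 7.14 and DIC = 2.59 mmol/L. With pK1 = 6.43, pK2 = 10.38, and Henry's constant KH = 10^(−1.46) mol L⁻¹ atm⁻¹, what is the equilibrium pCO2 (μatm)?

pCO2 = 1.22×10^4 μatm

α₀ = 1 / (1 + K1/[H⁺] + K1K2/[H⁺]²) = 1 / (1 + 10^+0.71 + 10^-2.53)
   = 1 / (1 + 5.1286 + 0.0029512) = 1/6.1316 = 0.1631
[CO2*] = α₀ × DIC = 0.1631 × 2.59 = 0.4224 mmol/L
pCO2 = [CO2*]/KH = 4.224×10^-4 / 3.467×10^-2 = 1.22×10^4 μatm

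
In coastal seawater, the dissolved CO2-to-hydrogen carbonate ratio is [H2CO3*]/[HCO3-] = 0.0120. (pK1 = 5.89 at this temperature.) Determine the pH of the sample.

pH = 7.81

From K1 = [H⁺][HCO3-]/[H2CO3*]:  pH = pK1 − log₁₀([H2CO3*]/[HCO3-])
log₁₀(0.0120) = -1.921
pH = 5.89 − (-1.921) = 7.81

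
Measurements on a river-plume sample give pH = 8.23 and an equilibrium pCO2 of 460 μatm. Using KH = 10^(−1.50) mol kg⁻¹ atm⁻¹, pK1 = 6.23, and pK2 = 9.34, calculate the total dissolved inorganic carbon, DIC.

DIC = 1.58 mmol/kg

[CO2*] = KH · pCO2 = 10^(−1.50) × 460×10^-6 = 1.455×10^-5 mol/kg
α₀ = 1/(1 + K1/[H⁺] + K1K2/[H⁺]²) = 1/(1 + 10^+2.00 + 10^+0.89) = 0.009194
DIC = [CO2*]/α₀ = 1.455×10^-5 / 0.009194 = 1.58 mmol/kg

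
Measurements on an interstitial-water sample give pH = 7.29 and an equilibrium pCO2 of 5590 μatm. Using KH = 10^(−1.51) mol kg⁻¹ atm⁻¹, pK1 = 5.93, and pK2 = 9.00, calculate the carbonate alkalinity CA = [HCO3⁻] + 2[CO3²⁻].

[CO2*] = KH · pCO2 = 10^(−1.51) × 5590×10^-6 = 1.727×10^-4 mol/kg
α₀ = 1/(1 + K1/[H⁺] + K1K2/[H⁺]²) = 1/(1 + 10^+1.36 + 10^-0.35) = 0.04106
DIC = [CO2*]/α₀ = 1.727×10^-4 / 0.04106 = 4.207 mmol/kg
CA = (α₁ + 2α₂)·DIC = (0.9406 + 2×0.01834) × 4.207 = 4.11 mmol/kg

CA = 4.11 mmol/kg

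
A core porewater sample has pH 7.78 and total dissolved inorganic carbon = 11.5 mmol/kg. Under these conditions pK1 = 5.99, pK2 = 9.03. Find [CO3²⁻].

α₂ = 1 / (1 + [H⁺]/K2 + [H⁺]²/(K1K2)) = 1 / (1 + 10^+1.25 + 10^-0.54)
   = 1 / (1 + 17.783 + 0.28840) = 1/19.071 = 0.05244
[CO3²⁻] = α₂ × DIC = 0.05244 × 11.5 = 0.603 mmol/kg

[CO3²⁻] = 0.603 mmol/kg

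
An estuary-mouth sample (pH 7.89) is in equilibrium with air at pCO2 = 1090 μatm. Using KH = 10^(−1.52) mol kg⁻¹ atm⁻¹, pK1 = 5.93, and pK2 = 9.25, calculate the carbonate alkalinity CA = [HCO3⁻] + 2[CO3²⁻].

[CO2*] = KH · pCO2 = 10^(−1.52) × 1090×10^-6 = 3.292×10^-5 mol/kg
α₀ = 1/(1 + K1/[H⁺] + K1K2/[H⁺]²) = 1/(1 + 10^+1.96 + 10^+0.60) = 0.01040
DIC = [CO2*]/α₀ = 3.292×10^-5 / 0.01040 = 3.166 mmol/kg
CA = (α₁ + 2α₂)·DIC = (0.9482 + 2×0.04139) × 3.166 = 3.26 mmol/kg

CA = 3.26 mmol/kg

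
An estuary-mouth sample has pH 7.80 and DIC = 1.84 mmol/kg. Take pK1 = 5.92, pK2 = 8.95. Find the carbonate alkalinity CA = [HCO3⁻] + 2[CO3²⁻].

CA = [HCO3⁻] + 2[CO3²⁻] = (α₁ + 2α₂)·DIC
At pH 7.80: [H⁺]/K1 = 10^-1.88 = 0.013183, K2/[H⁺] = 10^-1.15 = 0.070795
α₁ = 1/(1 + 0.013183 + 0.070795) = 1/1.0840 = 0.9225; α₂ = α₁·K2/[H⁺] = 0.06531
α₁ + 2α₂ = 1.0531
CA = 1.0531 × 1.84 = 1.94 mmol/kg

CA = 1.94 mmol/kg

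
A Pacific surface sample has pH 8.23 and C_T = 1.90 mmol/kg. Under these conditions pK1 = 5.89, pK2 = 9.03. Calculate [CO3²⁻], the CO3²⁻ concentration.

[CO3²⁻] = 0.259 mmol/kg

α₂ = 1 / (1 + [H⁺]/K2 + [H⁺]²/(K1K2)) = 1 / (1 + 10^+0.80 + 10^-1.54)
   = 1 / (1 + 6.3096 + 0.028840) = 1/7.3384 = 0.1363
[CO3²⁻] = α₂ × DIC = 0.1363 × 1.90 = 0.259 mmol/kg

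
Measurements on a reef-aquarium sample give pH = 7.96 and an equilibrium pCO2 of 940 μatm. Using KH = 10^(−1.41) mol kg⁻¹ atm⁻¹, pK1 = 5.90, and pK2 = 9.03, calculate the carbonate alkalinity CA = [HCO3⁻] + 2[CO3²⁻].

CA = 4.91 mmol/kg

[CO2*] = KH · pCO2 = 10^(−1.41) × 940×10^-6 = 3.657×10^-5 mol/kg
α₀ = 1/(1 + K1/[H⁺] + K1K2/[H⁺]²) = 1/(1 + 10^+2.06 + 10^+0.99) = 0.007963
DIC = [CO2*]/α₀ = 3.657×10^-5 / 0.007963 = 4.593 mmol/kg
CA = (α₁ + 2α₂)·DIC = (0.9142 + 2×0.07781) × 4.593 = 4.91 mmol/kg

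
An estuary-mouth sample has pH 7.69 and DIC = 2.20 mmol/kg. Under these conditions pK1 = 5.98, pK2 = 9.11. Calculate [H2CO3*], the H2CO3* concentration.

[CO2*] = 0.0406 mmol/kg

α₀ = 1 / (1 + K1/[H⁺] + K1K2/[H⁺]²) = 1 / (1 + 10^+1.71 + 10^+0.29)
   = 1 / (1 + 51.286 + 1.9498) = 1/54.236 = 0.01844
[CO2*] = α₀ × DIC = 0.01844 × 2.20 = 0.0406 mmol/kg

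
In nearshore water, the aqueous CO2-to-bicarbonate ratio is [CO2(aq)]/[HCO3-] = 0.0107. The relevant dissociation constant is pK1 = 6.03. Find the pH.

pH = 8.00

From K1 = [H⁺][HCO3-]/[CO2(aq)]:  pH = pK1 − log₁₀([CO2(aq)]/[HCO3-])
log₁₀(0.0107) = -1.971
pH = 6.03 − (-1.971) = 8.00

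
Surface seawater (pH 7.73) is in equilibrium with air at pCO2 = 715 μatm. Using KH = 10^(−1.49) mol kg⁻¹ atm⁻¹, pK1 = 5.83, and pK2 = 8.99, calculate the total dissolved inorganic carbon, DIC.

DIC = 1.96 mmol/kg

[CO2*] = KH · pCO2 = 10^(−1.49) × 715×10^-6 = 2.314×10^-5 mol/kg
α₀ = 1/(1 + K1/[H⁺] + K1K2/[H⁺]²) = 1/(1 + 10^+1.90 + 10^+0.64) = 0.01179
DIC = [CO2*]/α₀ = 2.314×10^-5 / 0.01179 = 1.96 mmol/kg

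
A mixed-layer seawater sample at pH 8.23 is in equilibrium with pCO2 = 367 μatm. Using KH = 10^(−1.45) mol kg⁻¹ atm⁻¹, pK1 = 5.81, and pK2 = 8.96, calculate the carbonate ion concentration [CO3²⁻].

[CO3²⁻] = 0.638 mmol/kg

[CO2*] = KH · pCO2 = 10^(−1.45) × 367×10^-6 = 1.302×10^-5 mol/kg
α₀ = 1/(1 + K1/[H⁺] + K1K2/[H⁺]²) = 1/(1 + 10^+2.42 + 10^+1.69) = 0.003195
DIC = [CO2*]/α₀ = 1.302×10^-5 / 0.003195 = 4.076 mmol/kg
[CO3²⁻] = α₂·DIC; α₂ = 0.1565, so [CO3²⁻] = 0.1565 × 4.076 = 0.638 mmol/kg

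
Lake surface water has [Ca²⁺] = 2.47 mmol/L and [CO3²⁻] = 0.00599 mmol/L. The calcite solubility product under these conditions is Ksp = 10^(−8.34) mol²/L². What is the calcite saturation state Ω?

Ω = 3.24

Ksp = 10^(−8.34) = 4.571×10^-9
Ω = [Ca²⁺][CO3²⁻]/Ksp = (2.47×10^-3)(0.00599×10^-3) / 4.571×10^-9 = 3.24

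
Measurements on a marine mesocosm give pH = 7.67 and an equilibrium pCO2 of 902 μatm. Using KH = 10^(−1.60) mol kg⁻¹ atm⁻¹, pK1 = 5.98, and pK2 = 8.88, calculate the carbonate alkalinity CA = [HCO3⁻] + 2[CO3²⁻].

[CO2*] = KH · pCO2 = 10^(−1.60) × 902×10^-6 = 2.266×10^-5 mol/kg
α₀ = 1/(1 + K1/[H⁺] + K1K2/[H⁺]²) = 1/(1 + 10^+1.69 + 10^+0.48) = 0.01887
DIC = [CO2*]/α₀ = 2.266×10^-5 / 0.01887 = 1.201 mmol/kg
CA = (α₁ + 2α₂)·DIC = (0.9241 + 2×0.05698) × 1.201 = 1.25 mmol/kg

CA = 1.25 mmol/kg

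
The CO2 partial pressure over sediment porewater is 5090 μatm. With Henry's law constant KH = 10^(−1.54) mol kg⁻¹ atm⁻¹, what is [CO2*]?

KH = 10^(−1.54) = 2.884×10^-2 mol kg⁻¹ atm⁻¹
[CO2*] = KH · pCO2 = 2.884×10^-2 × 5090×10^-6 atm = 1.47×10^-4 mol/kg

[CO2*] = 147 μmol/kg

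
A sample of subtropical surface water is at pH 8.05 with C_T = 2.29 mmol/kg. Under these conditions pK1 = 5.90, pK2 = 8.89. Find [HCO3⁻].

[HCO3⁻] = 1.99 mmol/kg

α₁ = 1 / (1 + [H⁺]/K1 + K2/[H⁺]) = 1 / (1 + 10^-2.15 + 10^-0.84)
   = 1 / (1 + 0.0070795 + 0.14454) = 1/1.1516 = 0.8683
[HCO3⁻] = α₁ × DIC = 0.8683 × 2.29 = 1.99 mmol/kg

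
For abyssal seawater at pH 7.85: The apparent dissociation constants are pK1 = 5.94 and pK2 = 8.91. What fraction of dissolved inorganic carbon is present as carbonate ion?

α₂ = 1 / (1 + [H⁺]/K2 + [H⁺]²/(K1K2)) = 1 / (1 + 10^+1.06 + 10^-0.85)
   = 1 / (1 + 11.482 + 0.14125) = 1/12.623 = 0.07922

α₂ = 0.0792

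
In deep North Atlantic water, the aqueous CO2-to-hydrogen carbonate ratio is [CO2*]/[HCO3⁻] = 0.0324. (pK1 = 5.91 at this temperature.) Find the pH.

pH = 7.40

From K1 = [H⁺][HCO3⁻]/[CO2*]:  pH = pK1 − log₁₀([CO2*]/[HCO3⁻])
log₁₀(0.0324) = -1.489
pH = 5.91 − (-1.489) = 7.40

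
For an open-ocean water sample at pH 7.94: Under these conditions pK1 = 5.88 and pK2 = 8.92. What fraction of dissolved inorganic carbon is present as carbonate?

α₂ = 0.0940

α₂ = 1 / (1 + [H⁺]/K2 + [H⁺]²/(K1K2)) = 1 / (1 + 10^+0.98 + 10^-1.08)
   = 1 / (1 + 9.5499 + 0.083176) = 1/10.633 = 0.09405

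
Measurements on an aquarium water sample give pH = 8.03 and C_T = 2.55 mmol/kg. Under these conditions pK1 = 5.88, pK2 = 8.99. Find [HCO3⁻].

α₁ = 1 / (1 + [H⁺]/K1 + K2/[H⁺]) = 1 / (1 + 10^-2.15 + 10^-0.96)
   = 1 / (1 + 0.0070795 + 0.10965) = 1/1.1167 = 0.8955
[HCO3⁻] = α₁ × DIC = 0.8955 × 2.55 = 2.28 mmol/kg

[HCO3⁻] = 2.28 mmol/kg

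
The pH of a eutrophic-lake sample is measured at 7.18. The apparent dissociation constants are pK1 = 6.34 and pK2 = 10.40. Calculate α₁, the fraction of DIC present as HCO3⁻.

α₁ = 0.873

α₁ = 1 / (1 + [H⁺]/K1 + K2/[H⁺]) = 1 / (1 + 10^-0.84 + 10^-3.22)
   = 1 / (1 + 0.14454 + 0.00060256) = 1/1.1451 = 0.8733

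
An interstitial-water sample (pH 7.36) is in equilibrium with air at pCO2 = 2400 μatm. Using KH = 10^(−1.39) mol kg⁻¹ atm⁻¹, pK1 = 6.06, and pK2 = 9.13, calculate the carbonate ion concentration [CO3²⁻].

[CO3²⁻] = 0.0331 mmol/kg

[CO2*] = KH · pCO2 = 10^(−1.39) × 2400×10^-6 = 9.777×10^-5 mol/kg
α₀ = 1/(1 + K1/[H⁺] + K1K2/[H⁺]²) = 1/(1 + 10^+1.30 + 10^-0.47) = 0.04697
DIC = [CO2*]/α₀ = 9.777×10^-5 / 0.04697 = 2.082 mmol/kg
[CO3²⁻] = α₂·DIC; α₂ = 0.01591, so [CO3²⁻] = 0.01591 × 2.082 = 0.0331 mmol/kg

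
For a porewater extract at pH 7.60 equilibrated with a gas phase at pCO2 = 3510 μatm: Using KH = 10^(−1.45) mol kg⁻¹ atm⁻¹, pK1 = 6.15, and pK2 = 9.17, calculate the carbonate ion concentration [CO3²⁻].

[CO2*] = KH · pCO2 = 10^(−1.45) × 3510×10^-6 = 1.245×10^-4 mol/kg
α₀ = 1/(1 + K1/[H⁺] + K1K2/[H⁺]²) = 1/(1 + 10^+1.45 + 10^-0.12) = 0.03340
DIC = [CO2*]/α₀ = 1.245×10^-4 / 0.03340 = 3.729 mmol/kg
[CO3²⁻] = α₂·DIC; α₂ = 0.02533, so [CO3²⁻] = 0.02533 × 3.729 = 0.0945 mmol/kg

[CO3²⁻] = 0.0945 mmol/kg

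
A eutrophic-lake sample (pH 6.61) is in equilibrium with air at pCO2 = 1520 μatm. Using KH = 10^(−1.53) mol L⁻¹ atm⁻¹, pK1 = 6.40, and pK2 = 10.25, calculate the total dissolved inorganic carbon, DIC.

[CO2*] = KH · pCO2 = 10^(−1.53) × 1520×10^-6 = 4.486×10^-5 mol/L
α₀ = 1/(1 + K1/[H⁺] + K1K2/[H⁺]²) = 1/(1 + 10^+0.21 + 10^-3.43) = 0.3814
DIC = [CO2*]/α₀ = 4.486×10^-5 / 0.3814 = 0.118 mmol/L

DIC = 0.118 mmol/L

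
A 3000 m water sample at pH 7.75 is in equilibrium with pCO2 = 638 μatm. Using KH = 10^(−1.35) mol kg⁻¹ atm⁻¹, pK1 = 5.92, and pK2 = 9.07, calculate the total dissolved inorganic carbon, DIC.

[CO2*] = KH · pCO2 = 10^(−1.35) × 638×10^-6 = 2.850×10^-5 mol/kg
α₀ = 1/(1 + K1/[H⁺] + K1K2/[H⁺]²) = 1/(1 + 10^+1.83 + 10^+0.51) = 0.01392
DIC = [CO2*]/α₀ = 2.850×10^-5 / 0.01392 = 2.05 mmol/kg

DIC = 2.05 mmol/kg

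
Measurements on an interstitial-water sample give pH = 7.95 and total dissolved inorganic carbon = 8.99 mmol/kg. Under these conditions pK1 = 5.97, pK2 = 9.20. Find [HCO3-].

[HCO3⁻] = 8.43 mmol/kg

α₁ = 1 / (1 + [H⁺]/K1 + K2/[H⁺]) = 1 / (1 + 10^-1.98 + 10^-1.25)
   = 1 / (1 + 0.010471 + 0.056234) = 1/1.0667 = 0.9375
[HCO3⁻] = α₁ × DIC = 0.9375 × 8.99 = 8.43 mmol/kg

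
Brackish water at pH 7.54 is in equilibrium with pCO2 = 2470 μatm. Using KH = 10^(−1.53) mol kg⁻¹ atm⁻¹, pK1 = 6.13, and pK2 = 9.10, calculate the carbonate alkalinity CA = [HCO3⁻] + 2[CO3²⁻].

[CO2*] = KH · pCO2 = 10^(−1.53) × 2470×10^-6 = 7.289×10^-5 mol/kg
α₀ = 1/(1 + K1/[H⁺] + K1K2/[H⁺]²) = 1/(1 + 10^+1.41 + 10^-0.15) = 0.03648
DIC = [CO2*]/α₀ = 7.289×10^-5 / 0.03648 = 1.998 mmol/kg
CA = (α₁ + 2α₂)·DIC = (0.9377 + 2×0.02583) × 1.998 = 1.98 mmol/kg

CA = 1.98 mmol/kg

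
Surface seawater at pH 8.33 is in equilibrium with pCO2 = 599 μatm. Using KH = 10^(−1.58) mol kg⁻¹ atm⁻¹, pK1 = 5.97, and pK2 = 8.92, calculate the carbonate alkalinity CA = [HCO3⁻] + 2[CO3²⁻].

[CO2*] = KH · pCO2 = 10^(−1.58) × 599×10^-6 = 1.576×10^-5 mol/kg
α₀ = 1/(1 + K1/[H⁺] + K1K2/[H⁺]²) = 1/(1 + 10^+2.36 + 10^+1.77) = 0.003461
DIC = [CO2*]/α₀ = 1.576×10^-5 / 0.003461 = 4.553 mmol/kg
CA = (α₁ + 2α₂)·DIC = (0.7928 + 2×0.2038) × 4.553 = 5.46 mmol/kg

CA = 5.46 mmol/kg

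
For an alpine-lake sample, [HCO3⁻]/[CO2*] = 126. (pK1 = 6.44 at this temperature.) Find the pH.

From K1 = [H⁺][HCO3⁻]/[CO2*]:  pH = pK1 + log₁₀([HCO3⁻]/[CO2*])
log₁₀(126) = +2.100
pH = 6.44 + (+2.100) = 8.54

pH = 8.54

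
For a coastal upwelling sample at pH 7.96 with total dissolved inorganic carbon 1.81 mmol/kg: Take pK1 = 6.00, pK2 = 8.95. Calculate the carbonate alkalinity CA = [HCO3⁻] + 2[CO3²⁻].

CA = 1.96 mmol/kg

CA = [HCO3⁻] + 2[CO3²⁻] = (α₁ + 2α₂)·DIC
At pH 7.96: [H⁺]/K1 = 10^-1.96 = 0.010965, K2/[H⁺] = 10^-0.99 = 0.10233
α₁ = 1/(1 + 0.010965 + 0.10233) = 1/1.1133 = 0.8982; α₂ = α₁·K2/[H⁺] = 0.09192
α₁ + 2α₂ = 1.0821
CA = 1.0821 × 1.81 = 1.96 mmol/kg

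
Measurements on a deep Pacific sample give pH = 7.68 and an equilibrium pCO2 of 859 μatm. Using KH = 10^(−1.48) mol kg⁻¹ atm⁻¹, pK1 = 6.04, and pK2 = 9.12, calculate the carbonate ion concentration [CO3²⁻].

[CO2*] = KH · pCO2 = 10^(−1.48) × 859×10^-6 = 2.844×10^-5 mol/kg
α₀ = 1/(1 + K1/[H⁺] + K1K2/[H⁺]²) = 1/(1 + 10^+1.64 + 10^+0.20) = 0.02163
DIC = [CO2*]/α₀ = 2.844×10^-5 / 0.02163 = 1.315 mmol/kg
[CO3²⁻] = α₂·DIC; α₂ = 0.03428, so [CO3²⁻] = 0.03428 × 1.315 = 0.0451 mmol/kg

[CO3²⁻] = 0.0451 mmol/kg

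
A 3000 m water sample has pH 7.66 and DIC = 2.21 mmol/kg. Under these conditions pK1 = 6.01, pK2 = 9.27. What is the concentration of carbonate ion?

[CO3²⁻] = 0.0518 mmol/kg

α₂ = 1 / (1 + [H⁺]/K2 + [H⁺]²/(K1K2)) = 1 / (1 + 10^+1.61 + 10^-0.04)
   = 1 / (1 + 40.738 + 0.91201) = 1/42.650 = 0.02345
[CO3²⁻] = α₂ × DIC = 0.02345 × 2.21 = 0.0518 mmol/kg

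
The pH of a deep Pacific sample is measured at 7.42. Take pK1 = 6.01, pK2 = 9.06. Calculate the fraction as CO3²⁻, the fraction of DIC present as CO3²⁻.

α₂ = 0.0216

α₂ = 1 / (1 + [H⁺]/K2 + [H⁺]²/(K1K2)) = 1 / (1 + 10^+1.64 + 10^+0.23)
   = 1 / (1 + 43.652 + 1.6982) = 1/46.350 = 0.02158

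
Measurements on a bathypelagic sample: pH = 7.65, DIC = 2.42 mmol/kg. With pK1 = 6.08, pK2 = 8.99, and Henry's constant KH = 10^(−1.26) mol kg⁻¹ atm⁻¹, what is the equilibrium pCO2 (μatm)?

pCO2 = 1110 μatm

α₀ = 1 / (1 + K1/[H⁺] + K1K2/[H⁺]²) = 1 / (1 + 10^+1.57 + 10^+0.23)
   = 1 / (1 + 37.154 + 1.6982) = 1/39.852 = 0.02509
[CO2*] = α₀ × DIC = 0.02509 × 2.42 = 0.06073 mmol/kg
pCO2 = [CO2*]/KH = 6.073×10^-5 / 5.495×10^-2 = 1110 μatm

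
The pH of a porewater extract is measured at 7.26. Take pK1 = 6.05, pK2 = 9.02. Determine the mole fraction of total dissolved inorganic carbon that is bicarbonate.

α₁ = 1 / (1 + [H⁺]/K1 + K2/[H⁺]) = 1 / (1 + 10^-1.21 + 10^-1.76)
   = 1 / (1 + 0.061660 + 0.017378) = 1/1.0790 = 0.9268

α₁ = 0.927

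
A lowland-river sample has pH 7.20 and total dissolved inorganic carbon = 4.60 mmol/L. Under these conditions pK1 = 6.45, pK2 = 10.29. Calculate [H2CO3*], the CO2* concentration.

[CO2*] = 0.694 mmol/L

α₀ = 1 / (1 + K1/[H⁺] + K1K2/[H⁺]²) = 1 / (1 + 10^+0.75 + 10^-2.34)
   = 1 / (1 + 5.6234 + 0.0045709) = 1/6.6280 = 0.1509
[CO2*] = α₀ × DIC = 0.1509 × 4.60 = 0.694 mmol/L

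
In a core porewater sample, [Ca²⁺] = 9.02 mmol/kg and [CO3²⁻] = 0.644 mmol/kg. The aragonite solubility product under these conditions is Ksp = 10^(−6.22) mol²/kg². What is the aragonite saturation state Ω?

Ksp = 10^(−6.22) = 6.026×10^-7
Ω = [Ca²⁺][CO3²⁻]/Ksp = (9.02×10^-3)(0.644×10^-3) / 6.026×10^-7 = 9.64

Ω = 9.64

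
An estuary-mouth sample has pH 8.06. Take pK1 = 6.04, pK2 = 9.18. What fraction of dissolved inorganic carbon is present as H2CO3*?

α₀ = 1 / (1 + K1/[H⁺] + K1K2/[H⁺]²) = 1 / (1 + 10^+2.02 + 10^+0.90)
   = 1 / (1 + 104.71 + 7.9433) = 1/113.66 = 0.008798

α₀ = 0.00880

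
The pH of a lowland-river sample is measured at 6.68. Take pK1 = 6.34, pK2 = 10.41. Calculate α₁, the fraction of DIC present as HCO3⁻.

α₁ = 0.686

α₁ = 1 / (1 + [H⁺]/K1 + K2/[H⁺]) = 1 / (1 + 10^-0.34 + 10^-3.73)
   = 1 / (1 + 0.45709 + 0.00018621) = 1/1.4573 = 0.6862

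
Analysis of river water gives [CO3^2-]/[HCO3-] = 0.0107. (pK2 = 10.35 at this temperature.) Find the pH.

pH = 8.38

From K2 = [H⁺][CO3^2-]/[HCO3-]:  pH = pK2 + log₁₀([CO3^2-]/[HCO3-])
log₁₀(0.0107) = -1.971
pH = 10.35 + (-1.971) = 8.38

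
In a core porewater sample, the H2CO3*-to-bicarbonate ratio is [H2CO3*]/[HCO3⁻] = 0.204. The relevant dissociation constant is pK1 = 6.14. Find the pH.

pH = 6.83

From K1 = [H⁺][HCO3⁻]/[H2CO3*]:  pH = pK1 − log₁₀([H2CO3*]/[HCO3⁻])
log₁₀(0.204) = -0.690
pH = 6.14 − (-0.690) = 6.83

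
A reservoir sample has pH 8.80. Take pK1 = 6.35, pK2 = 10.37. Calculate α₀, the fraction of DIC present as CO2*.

α₀ = 0.00344

α₀ = 1 / (1 + K1/[H⁺] + K1K2/[H⁺]²) = 1 / (1 + 10^+2.45 + 10^+0.88)
   = 1 / (1 + 281.84 + 7.5858) = 1/290.42 = 0.003443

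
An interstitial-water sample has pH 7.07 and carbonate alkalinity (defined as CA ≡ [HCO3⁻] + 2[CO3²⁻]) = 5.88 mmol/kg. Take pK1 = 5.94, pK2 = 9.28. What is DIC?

DIC = 6.27 mmol/kg

CA = [HCO3⁻] + 2[CO3²⁻] = (α₁ + 2α₂)·DIC
At pH 7.07: [H⁺]/K1 = 10^-1.13 = 0.074131, K2/[H⁺] = 10^-2.21 = 0.0061660
α₁ = 1/(1 + 0.074131 + 0.0061660) = 1/1.0803 = 0.9257; α₂ = α₁·K2/[H⁺] = 0.005708
α₁ + 2α₂ = 0.9371
DIC = CA / (α₁ + 2α₂) = 5.88 / 0.9371 = 6.27 mmol/kg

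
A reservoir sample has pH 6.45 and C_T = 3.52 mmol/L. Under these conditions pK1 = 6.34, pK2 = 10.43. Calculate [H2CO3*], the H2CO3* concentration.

α₀ = 1 / (1 + K1/[H⁺] + K1K2/[H⁺]²) = 1 / (1 + 10^+0.11 + 10^-3.87)
   = 1 / (1 + 1.2882 + 0.00013490) = 1/2.2884 = 0.4370
[CO2*] = α₀ × DIC = 0.4370 × 3.52 = 1.54 mmol/L

[CO2*] = 1.54 mmol/L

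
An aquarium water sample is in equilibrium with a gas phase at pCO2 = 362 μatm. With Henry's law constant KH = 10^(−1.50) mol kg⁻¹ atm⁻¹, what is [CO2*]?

KH = 10^(−1.50) = 3.162×10^-2 mol kg⁻¹ atm⁻¹
[CO2*] = KH · pCO2 = 3.162×10^-2 × 362×10^-6 atm = 1.14×10^-5 mol/kg

[CO2*] = 11.4 μmol/kg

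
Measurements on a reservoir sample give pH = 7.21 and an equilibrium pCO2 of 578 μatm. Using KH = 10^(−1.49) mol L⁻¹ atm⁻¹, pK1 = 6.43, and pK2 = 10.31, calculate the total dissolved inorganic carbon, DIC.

[CO2*] = KH · pCO2 = 10^(−1.49) × 578×10^-6 = 1.870×10^-5 mol/L
α₀ = 1/(1 + K1/[H⁺] + K1K2/[H⁺]²) = 1/(1 + 10^+0.78 + 10^-2.32) = 0.1422
DIC = [CO2*]/α₀ = 1.870×10^-5 / 0.1422 = 0.131 mmol/L

DIC = 0.131 mmol/L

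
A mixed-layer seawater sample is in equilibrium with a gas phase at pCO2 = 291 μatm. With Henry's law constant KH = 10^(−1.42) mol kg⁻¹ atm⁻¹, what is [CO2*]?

KH = 10^(−1.42) = 3.802×10^-2 mol kg⁻¹ atm⁻¹
[CO2*] = KH · pCO2 = 3.802×10^-2 × 291×10^-6 atm = 1.11×10^-5 mol/kg

[CO2*] = 11.1 μmol/kg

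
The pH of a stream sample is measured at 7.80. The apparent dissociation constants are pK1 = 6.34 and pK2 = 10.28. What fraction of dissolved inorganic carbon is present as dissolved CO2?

α₀ = 0.0334

α₀ = 1 / (1 + K1/[H⁺] + K1K2/[H⁺]²) = 1 / (1 + 10^+1.46 + 10^-1.02)
   = 1 / (1 + 28.840 + 0.095499) = 1/29.936 = 0.03340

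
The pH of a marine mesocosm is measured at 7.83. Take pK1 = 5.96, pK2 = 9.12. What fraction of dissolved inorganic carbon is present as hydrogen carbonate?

α₁ = 0.939

α₁ = 1 / (1 + [H⁺]/K1 + K2/[H⁺]) = 1 / (1 + 10^-1.87 + 10^-1.29)
   = 1 / (1 + 0.013490 + 0.051286) = 1/1.0648 = 0.9392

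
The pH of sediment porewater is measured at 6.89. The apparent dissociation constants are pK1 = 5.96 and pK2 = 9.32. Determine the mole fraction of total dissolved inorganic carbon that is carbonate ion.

α₂ = 0.00331

α₂ = 1 / (1 + [H⁺]/K2 + [H⁺]²/(K1K2)) = 1 / (1 + 10^+2.43 + 10^+1.50)
   = 1 / (1 + 269.15 + 31.623) = 1/301.78 = 0.003314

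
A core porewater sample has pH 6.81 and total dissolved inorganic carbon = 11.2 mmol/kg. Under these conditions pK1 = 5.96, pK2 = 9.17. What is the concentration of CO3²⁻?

[CO3²⁻] = 0.0427 mmol/kg

α₂ = 1 / (1 + [H⁺]/K2 + [H⁺]²/(K1K2)) = 1 / (1 + 10^+2.36 + 10^+1.51)
   = 1 / (1 + 229.09 + 32.359) = 1/262.45 = 0.003810
[CO3²⁻] = α₂ × DIC = 0.003810 × 11.2 = 0.0427 mmol/kg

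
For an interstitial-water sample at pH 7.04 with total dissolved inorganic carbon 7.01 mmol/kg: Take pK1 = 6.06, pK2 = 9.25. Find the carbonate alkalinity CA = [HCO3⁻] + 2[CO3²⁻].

CA = 6.39 mmol/kg

CA = [HCO3⁻] + 2[CO3²⁻] = (α₁ + 2α₂)·DIC
At pH 7.04: [H⁺]/K1 = 10^-0.98 = 0.10471, K2/[H⁺] = 10^-2.21 = 0.0061660
α₁ = 1/(1 + 0.10471 + 0.0061660) = 1/1.1109 = 0.9002; α₂ = α₁·K2/[H⁺] = 0.005551
α₁ + 2α₂ = 0.9113
CA = 0.9113 × 7.01 = 6.39 mmol/kg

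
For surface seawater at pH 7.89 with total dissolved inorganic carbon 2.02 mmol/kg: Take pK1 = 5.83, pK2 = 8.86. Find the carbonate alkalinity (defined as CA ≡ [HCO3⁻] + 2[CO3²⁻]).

CA = 2.20 mmol/kg

CA = [HCO3⁻] + 2[CO3²⁻] = (α₁ + 2α₂)·DIC
At pH 7.89: [H⁺]/K1 = 10^-2.06 = 0.0087096, K2/[H⁺] = 10^-0.97 = 0.10715
α₁ = 1/(1 + 0.0087096 + 0.10715) = 1/1.1159 = 0.8962; α₂ = α₁·K2/[H⁺] = 0.09603
α₁ + 2α₂ = 1.0882
CA = 1.0882 × 2.02 = 2.20 mmol/kg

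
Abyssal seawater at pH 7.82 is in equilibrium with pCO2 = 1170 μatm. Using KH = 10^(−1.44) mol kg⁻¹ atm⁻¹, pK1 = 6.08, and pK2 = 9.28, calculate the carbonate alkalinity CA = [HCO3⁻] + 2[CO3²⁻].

CA = 2.50 mmol/kg

[CO2*] = KH · pCO2 = 10^(−1.44) × 1170×10^-6 = 4.248×10^-5 mol/kg
α₀ = 1/(1 + K1/[H⁺] + K1K2/[H⁺]²) = 1/(1 + 10^+1.74 + 10^+0.28) = 0.01728
DIC = [CO2*]/α₀ = 4.248×10^-5 / 0.01728 = 2.458 mmol/kg
CA = (α₁ + 2α₂)·DIC = (0.9498 + 2×0.03293) × 2.458 = 2.50 mmol/kg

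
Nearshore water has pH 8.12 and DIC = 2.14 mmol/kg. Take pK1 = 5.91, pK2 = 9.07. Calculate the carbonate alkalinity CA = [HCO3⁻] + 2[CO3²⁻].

CA = [HCO3⁻] + 2[CO3²⁻] = (α₁ + 2α₂)·DIC
At pH 8.12: [H⁺]/K1 = 10^-2.21 = 0.0061660, K2/[H⁺] = 10^-0.95 = 0.11220
α₁ = 1/(1 + 0.0061660 + 0.11220) = 1/1.1184 = 0.8942; α₂ = α₁·K2/[H⁺] = 0.1003
α₁ + 2α₂ = 1.0948
CA = 1.0948 × 2.14 = 2.34 mmol/kg

CA = 2.34 mmol/kg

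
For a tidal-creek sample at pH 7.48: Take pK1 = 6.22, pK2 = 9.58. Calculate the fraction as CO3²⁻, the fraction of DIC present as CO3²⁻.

α₂ = 0.00747

α₂ = 1 / (1 + [H⁺]/K2 + [H⁺]²/(K1K2)) = 1 / (1 + 10^+2.10 + 10^+0.84)
   = 1 / (1 + 125.89 + 6.9183) = 1/133.81 = 0.007473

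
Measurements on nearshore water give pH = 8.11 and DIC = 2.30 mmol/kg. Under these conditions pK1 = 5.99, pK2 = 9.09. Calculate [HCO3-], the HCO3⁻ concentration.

α₁ = 1 / (1 + [H⁺]/K1 + K2/[H⁺]) = 1 / (1 + 10^-2.12 + 10^-0.98)
   = 1 / (1 + 0.0075858 + 0.10471) = 1/1.1123 = 0.8990
[HCO3⁻] = α₁ × DIC = 0.8990 × 2.30 = 2.07 mmol/kg

[HCO3⁻] = 2.07 mmol/kg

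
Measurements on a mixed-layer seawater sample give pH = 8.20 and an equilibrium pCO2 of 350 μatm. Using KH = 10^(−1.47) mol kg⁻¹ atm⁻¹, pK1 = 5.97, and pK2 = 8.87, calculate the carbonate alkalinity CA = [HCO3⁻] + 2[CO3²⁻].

CA = 2.88 mmol/kg

[CO2*] = KH · pCO2 = 10^(−1.47) × 350×10^-6 = 1.186×10^-5 mol/kg
α₀ = 1/(1 + K1/[H⁺] + K1K2/[H⁺]²) = 1/(1 + 10^+2.23 + 10^+1.56) = 0.004828
DIC = [CO2*]/α₀ = 1.186×10^-5 / 0.004828 = 2.456 mmol/kg
CA = (α₁ + 2α₂)·DIC = (0.8199 + 2×0.1753) × 2.456 = 2.88 mmol/kg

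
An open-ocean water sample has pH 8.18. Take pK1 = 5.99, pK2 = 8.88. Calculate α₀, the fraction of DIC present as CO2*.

α₀ = 0.00535

α₀ = 1 / (1 + K1/[H⁺] + K1K2/[H⁺]²) = 1 / (1 + 10^+2.19 + 10^+1.49)
   = 1 / (1 + 154.88 + 30.903) = 1/186.78 = 0.005354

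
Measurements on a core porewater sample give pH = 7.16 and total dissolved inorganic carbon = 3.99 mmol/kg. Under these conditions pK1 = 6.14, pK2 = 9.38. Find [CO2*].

α₀ = 1 / (1 + K1/[H⁺] + K1K2/[H⁺]²) = 1 / (1 + 10^+1.02 + 10^-1.20)
   = 1 / (1 + 10.471 + 0.063096) = 1/11.534 = 0.08670
[CO2*] = α₀ × DIC = 0.08670 × 3.99 = 0.346 mmol/kg

[CO2*] = 0.346 mmol/kg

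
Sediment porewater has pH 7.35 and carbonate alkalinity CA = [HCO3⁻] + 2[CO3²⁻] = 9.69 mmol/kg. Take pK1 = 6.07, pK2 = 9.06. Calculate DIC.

DIC = 10.0 mmol/kg

CA = [HCO3⁻] + 2[CO3²⁻] = (α₁ + 2α₂)·DIC
At pH 7.35: [H⁺]/K1 = 10^-1.28 = 0.052481, K2/[H⁺] = 10^-1.71 = 0.019498
α₁ = 1/(1 + 0.052481 + 0.019498) = 1/1.0720 = 0.9329; α₂ = α₁·K2/[H⁺] = 0.01819
α₁ + 2α₂ = 0.9692
DIC = CA / (α₁ + 2α₂) = 9.69 / 0.9692 = 10.0 mmol/kg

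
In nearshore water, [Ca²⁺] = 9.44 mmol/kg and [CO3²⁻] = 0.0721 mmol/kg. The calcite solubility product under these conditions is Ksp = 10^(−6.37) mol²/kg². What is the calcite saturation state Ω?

Ksp = 10^(−6.37) = 4.266×10^-7
Ω = [Ca²⁺][CO3²⁻]/Ksp = (9.44×10^-3)(0.0721×10^-3) / 4.266×10^-7 = 1.60

Ω = 1.60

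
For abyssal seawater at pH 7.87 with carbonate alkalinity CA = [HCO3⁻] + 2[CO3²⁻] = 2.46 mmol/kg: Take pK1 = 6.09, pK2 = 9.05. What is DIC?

DIC = 2.35 mmol/kg

CA = [HCO3⁻] + 2[CO3²⁻] = (α₁ + 2α₂)·DIC
At pH 7.87: [H⁺]/K1 = 10^-1.78 = 0.016596, K2/[H⁺] = 10^-1.18 = 0.066069
α₁ = 1/(1 + 0.016596 + 0.066069) = 1/1.0827 = 0.9236; α₂ = α₁·K2/[H⁺] = 0.06102
α₁ + 2α₂ = 1.0457
DIC = CA / (α₁ + 2α₂) = 2.46 / 1.0457 = 2.35 mmol/kg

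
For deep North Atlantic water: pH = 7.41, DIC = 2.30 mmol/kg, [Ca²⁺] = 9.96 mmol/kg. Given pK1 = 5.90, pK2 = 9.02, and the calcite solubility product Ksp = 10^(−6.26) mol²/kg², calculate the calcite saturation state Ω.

α₂ = 1 / (1 + [H⁺]/K2 + [H⁺]²/(K1K2)) = 1 / (1 + 10^+1.61 + 10^+0.10)
   = 1 / (1 + 40.738 + 1.2589) = 1/42.997 = 0.02326
[CO3²⁻] = α₂ × DIC = 0.02326 × 2.30 = 0.05349 mmol/kg
Ksp = 10^(−6.26) = 5.495×10^-7
Ω = [Ca²⁺][CO3²⁻]/Ksp = (9.96×10^-3)(5.349×10^-5) / 5.495×10^-7 = 0.970

Ω = 0.970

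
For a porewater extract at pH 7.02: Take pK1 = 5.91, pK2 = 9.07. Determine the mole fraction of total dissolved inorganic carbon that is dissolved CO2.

α₀ = 1 / (1 + K1/[H⁺] + K1K2/[H⁺]²) = 1 / (1 + 10^+1.11 + 10^-0.94)
   = 1 / (1 + 12.882 + 0.11482) = 1/13.997 = 0.07144

α₀ = 0.0714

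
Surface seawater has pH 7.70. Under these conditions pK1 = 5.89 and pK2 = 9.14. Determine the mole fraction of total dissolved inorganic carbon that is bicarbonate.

α₁ = 1 / (1 + [H⁺]/K1 + K2/[H⁺]) = 1 / (1 + 10^-1.81 + 10^-1.44)
   = 1 / (1 + 0.015488 + 0.036308) = 1/1.0518 = 0.9508

α₁ = 0.951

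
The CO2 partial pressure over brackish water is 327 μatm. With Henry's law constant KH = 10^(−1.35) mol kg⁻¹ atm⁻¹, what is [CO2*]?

KH = 10^(−1.35) = 4.467×10^-2 mol kg⁻¹ atm⁻¹
[CO2*] = KH · pCO2 = 4.467×10^-2 × 327×10^-6 atm = 1.46×10^-5 mol/kg

[CO2*] = 14.6 μmol/kg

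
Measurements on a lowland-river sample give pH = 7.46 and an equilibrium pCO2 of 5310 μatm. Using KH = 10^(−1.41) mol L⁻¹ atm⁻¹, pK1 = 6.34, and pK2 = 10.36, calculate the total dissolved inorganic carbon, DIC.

DIC = 2.93 mmol/L

[CO2*] = KH · pCO2 = 10^(−1.41) × 5310×10^-6 = 2.066×10^-4 mol/L
α₀ = 1/(1 + K1/[H⁺] + K1K2/[H⁺]²) = 1/(1 + 10^+1.12 + 10^-1.78) = 0.07043
DIC = [CO2*]/α₀ = 2.066×10^-4 / 0.07043 = 2.93 mmol/L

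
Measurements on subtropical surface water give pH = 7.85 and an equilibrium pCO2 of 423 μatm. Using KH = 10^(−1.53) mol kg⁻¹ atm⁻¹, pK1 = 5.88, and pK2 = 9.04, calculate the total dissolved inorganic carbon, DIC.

DIC = 1.25 mmol/kg

[CO2*] = KH · pCO2 = 10^(−1.53) × 423×10^-6 = 1.248×10^-5 mol/kg
α₀ = 1/(1 + K1/[H⁺] + K1K2/[H⁺]²) = 1/(1 + 10^+1.97 + 10^+0.78) = 0.009965
DIC = [CO2*]/α₀ = 1.248×10^-5 / 0.009965 = 1.25 mmol/kg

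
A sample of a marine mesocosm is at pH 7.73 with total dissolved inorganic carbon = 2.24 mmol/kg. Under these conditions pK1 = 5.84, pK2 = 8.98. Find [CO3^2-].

α₂ = 1 / (1 + [H⁺]/K2 + [H⁺]²/(K1K2)) = 1 / (1 + 10^+1.25 + 10^-0.64)
   = 1 / (1 + 17.783 + 0.22909) = 1/19.012 = 0.05260
[CO3²⁻] = α₂ × DIC = 0.05260 × 2.24 = 0.118 mmol/kg

[CO3²⁻] = 0.118 mmol/kg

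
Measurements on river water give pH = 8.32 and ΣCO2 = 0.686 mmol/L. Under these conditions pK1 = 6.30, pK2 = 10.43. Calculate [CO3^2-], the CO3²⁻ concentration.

[CO3²⁻] = 5.23 μmol/L

α₂ = 1 / (1 + [H⁺]/K2 + [H⁺]²/(K1K2)) = 1 / (1 + 10^+2.11 + 10^+0.09)
   = 1 / (1 + 128.82 + 1.2303) = 1/131.06 = 0.007630
[CO3²⁻] = α₂ × DIC = 0.007630 × 0.686 = 0.00523 mmol/L = 5.23 μmol/L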